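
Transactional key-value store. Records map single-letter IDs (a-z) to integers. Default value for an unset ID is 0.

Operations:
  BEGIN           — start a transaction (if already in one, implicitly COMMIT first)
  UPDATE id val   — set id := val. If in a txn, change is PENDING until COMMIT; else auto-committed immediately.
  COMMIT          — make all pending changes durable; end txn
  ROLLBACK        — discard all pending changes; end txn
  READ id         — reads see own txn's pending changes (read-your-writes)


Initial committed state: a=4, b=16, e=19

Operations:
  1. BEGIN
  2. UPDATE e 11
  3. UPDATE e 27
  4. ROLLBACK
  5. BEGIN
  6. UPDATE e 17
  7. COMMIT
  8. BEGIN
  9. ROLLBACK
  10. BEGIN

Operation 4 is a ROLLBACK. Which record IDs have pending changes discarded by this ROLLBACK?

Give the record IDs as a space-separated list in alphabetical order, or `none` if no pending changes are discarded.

Initial committed: {a=4, b=16, e=19}
Op 1: BEGIN: in_txn=True, pending={}
Op 2: UPDATE e=11 (pending; pending now {e=11})
Op 3: UPDATE e=27 (pending; pending now {e=27})
Op 4: ROLLBACK: discarded pending ['e']; in_txn=False
Op 5: BEGIN: in_txn=True, pending={}
Op 6: UPDATE e=17 (pending; pending now {e=17})
Op 7: COMMIT: merged ['e'] into committed; committed now {a=4, b=16, e=17}
Op 8: BEGIN: in_txn=True, pending={}
Op 9: ROLLBACK: discarded pending []; in_txn=False
Op 10: BEGIN: in_txn=True, pending={}
ROLLBACK at op 4 discards: ['e']

Answer: e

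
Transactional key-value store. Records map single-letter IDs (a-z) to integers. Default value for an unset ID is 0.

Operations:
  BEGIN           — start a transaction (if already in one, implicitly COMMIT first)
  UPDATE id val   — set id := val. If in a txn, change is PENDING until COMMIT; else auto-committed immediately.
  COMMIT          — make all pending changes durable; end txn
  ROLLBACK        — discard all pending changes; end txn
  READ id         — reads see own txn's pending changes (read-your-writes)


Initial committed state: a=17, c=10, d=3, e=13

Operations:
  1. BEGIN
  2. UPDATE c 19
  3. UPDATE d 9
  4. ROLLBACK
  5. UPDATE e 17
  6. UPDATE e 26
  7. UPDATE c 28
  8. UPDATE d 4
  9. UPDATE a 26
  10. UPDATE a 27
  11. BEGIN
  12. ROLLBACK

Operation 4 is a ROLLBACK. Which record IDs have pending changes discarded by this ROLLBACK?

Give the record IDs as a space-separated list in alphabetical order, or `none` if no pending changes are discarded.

Answer: c d

Derivation:
Initial committed: {a=17, c=10, d=3, e=13}
Op 1: BEGIN: in_txn=True, pending={}
Op 2: UPDATE c=19 (pending; pending now {c=19})
Op 3: UPDATE d=9 (pending; pending now {c=19, d=9})
Op 4: ROLLBACK: discarded pending ['c', 'd']; in_txn=False
Op 5: UPDATE e=17 (auto-commit; committed e=17)
Op 6: UPDATE e=26 (auto-commit; committed e=26)
Op 7: UPDATE c=28 (auto-commit; committed c=28)
Op 8: UPDATE d=4 (auto-commit; committed d=4)
Op 9: UPDATE a=26 (auto-commit; committed a=26)
Op 10: UPDATE a=27 (auto-commit; committed a=27)
Op 11: BEGIN: in_txn=True, pending={}
Op 12: ROLLBACK: discarded pending []; in_txn=False
ROLLBACK at op 4 discards: ['c', 'd']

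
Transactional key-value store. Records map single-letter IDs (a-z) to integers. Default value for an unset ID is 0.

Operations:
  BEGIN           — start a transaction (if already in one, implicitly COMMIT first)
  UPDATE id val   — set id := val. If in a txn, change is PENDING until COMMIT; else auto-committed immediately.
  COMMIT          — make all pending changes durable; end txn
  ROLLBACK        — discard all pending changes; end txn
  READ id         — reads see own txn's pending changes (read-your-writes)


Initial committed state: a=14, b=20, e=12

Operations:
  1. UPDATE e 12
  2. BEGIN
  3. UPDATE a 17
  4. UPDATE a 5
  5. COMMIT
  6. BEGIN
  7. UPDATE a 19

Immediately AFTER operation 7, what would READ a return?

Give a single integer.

Answer: 19

Derivation:
Initial committed: {a=14, b=20, e=12}
Op 1: UPDATE e=12 (auto-commit; committed e=12)
Op 2: BEGIN: in_txn=True, pending={}
Op 3: UPDATE a=17 (pending; pending now {a=17})
Op 4: UPDATE a=5 (pending; pending now {a=5})
Op 5: COMMIT: merged ['a'] into committed; committed now {a=5, b=20, e=12}
Op 6: BEGIN: in_txn=True, pending={}
Op 7: UPDATE a=19 (pending; pending now {a=19})
After op 7: visible(a) = 19 (pending={a=19}, committed={a=5, b=20, e=12})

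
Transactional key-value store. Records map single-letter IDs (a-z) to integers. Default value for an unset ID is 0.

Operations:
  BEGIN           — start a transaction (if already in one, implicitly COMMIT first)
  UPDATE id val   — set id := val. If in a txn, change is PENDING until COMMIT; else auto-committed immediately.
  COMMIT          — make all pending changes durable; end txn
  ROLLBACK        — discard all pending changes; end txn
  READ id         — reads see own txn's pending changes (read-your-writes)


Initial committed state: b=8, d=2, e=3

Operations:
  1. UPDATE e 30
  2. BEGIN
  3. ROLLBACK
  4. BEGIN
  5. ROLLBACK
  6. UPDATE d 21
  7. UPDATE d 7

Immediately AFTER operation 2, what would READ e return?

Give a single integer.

Initial committed: {b=8, d=2, e=3}
Op 1: UPDATE e=30 (auto-commit; committed e=30)
Op 2: BEGIN: in_txn=True, pending={}
After op 2: visible(e) = 30 (pending={}, committed={b=8, d=2, e=30})

Answer: 30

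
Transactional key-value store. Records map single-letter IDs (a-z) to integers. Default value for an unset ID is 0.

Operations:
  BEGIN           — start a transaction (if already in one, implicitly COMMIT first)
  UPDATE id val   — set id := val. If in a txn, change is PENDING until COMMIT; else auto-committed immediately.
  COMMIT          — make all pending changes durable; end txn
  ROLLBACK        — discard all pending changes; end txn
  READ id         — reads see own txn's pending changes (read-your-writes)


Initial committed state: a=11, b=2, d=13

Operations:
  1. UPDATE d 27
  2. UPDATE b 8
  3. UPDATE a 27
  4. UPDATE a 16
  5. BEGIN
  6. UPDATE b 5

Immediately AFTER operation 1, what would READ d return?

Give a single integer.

Answer: 27

Derivation:
Initial committed: {a=11, b=2, d=13}
Op 1: UPDATE d=27 (auto-commit; committed d=27)
After op 1: visible(d) = 27 (pending={}, committed={a=11, b=2, d=27})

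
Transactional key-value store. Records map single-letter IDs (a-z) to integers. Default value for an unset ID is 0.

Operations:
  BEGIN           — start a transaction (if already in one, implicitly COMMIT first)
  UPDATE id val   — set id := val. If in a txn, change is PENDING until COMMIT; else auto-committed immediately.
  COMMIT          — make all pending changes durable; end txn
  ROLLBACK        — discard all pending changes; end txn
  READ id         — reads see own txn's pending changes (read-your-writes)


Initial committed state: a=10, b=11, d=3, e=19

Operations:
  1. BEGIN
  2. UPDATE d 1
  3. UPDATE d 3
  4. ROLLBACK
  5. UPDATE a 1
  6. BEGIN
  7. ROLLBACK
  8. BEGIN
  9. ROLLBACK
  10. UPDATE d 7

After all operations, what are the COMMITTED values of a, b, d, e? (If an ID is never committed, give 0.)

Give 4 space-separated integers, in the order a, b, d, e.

Answer: 1 11 7 19

Derivation:
Initial committed: {a=10, b=11, d=3, e=19}
Op 1: BEGIN: in_txn=True, pending={}
Op 2: UPDATE d=1 (pending; pending now {d=1})
Op 3: UPDATE d=3 (pending; pending now {d=3})
Op 4: ROLLBACK: discarded pending ['d']; in_txn=False
Op 5: UPDATE a=1 (auto-commit; committed a=1)
Op 6: BEGIN: in_txn=True, pending={}
Op 7: ROLLBACK: discarded pending []; in_txn=False
Op 8: BEGIN: in_txn=True, pending={}
Op 9: ROLLBACK: discarded pending []; in_txn=False
Op 10: UPDATE d=7 (auto-commit; committed d=7)
Final committed: {a=1, b=11, d=7, e=19}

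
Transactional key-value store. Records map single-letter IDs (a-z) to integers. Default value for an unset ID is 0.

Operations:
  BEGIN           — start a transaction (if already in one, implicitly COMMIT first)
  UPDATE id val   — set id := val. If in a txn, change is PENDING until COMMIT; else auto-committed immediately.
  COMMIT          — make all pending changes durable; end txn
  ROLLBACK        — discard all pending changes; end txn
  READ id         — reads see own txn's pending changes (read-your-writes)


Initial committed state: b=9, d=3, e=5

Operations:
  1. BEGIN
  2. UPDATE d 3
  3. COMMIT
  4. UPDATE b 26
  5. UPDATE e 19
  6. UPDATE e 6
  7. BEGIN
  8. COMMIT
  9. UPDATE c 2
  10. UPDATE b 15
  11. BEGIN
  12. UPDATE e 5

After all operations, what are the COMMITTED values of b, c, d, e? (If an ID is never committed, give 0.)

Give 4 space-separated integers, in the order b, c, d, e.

Initial committed: {b=9, d=3, e=5}
Op 1: BEGIN: in_txn=True, pending={}
Op 2: UPDATE d=3 (pending; pending now {d=3})
Op 3: COMMIT: merged ['d'] into committed; committed now {b=9, d=3, e=5}
Op 4: UPDATE b=26 (auto-commit; committed b=26)
Op 5: UPDATE e=19 (auto-commit; committed e=19)
Op 6: UPDATE e=6 (auto-commit; committed e=6)
Op 7: BEGIN: in_txn=True, pending={}
Op 8: COMMIT: merged [] into committed; committed now {b=26, d=3, e=6}
Op 9: UPDATE c=2 (auto-commit; committed c=2)
Op 10: UPDATE b=15 (auto-commit; committed b=15)
Op 11: BEGIN: in_txn=True, pending={}
Op 12: UPDATE e=5 (pending; pending now {e=5})
Final committed: {b=15, c=2, d=3, e=6}

Answer: 15 2 3 6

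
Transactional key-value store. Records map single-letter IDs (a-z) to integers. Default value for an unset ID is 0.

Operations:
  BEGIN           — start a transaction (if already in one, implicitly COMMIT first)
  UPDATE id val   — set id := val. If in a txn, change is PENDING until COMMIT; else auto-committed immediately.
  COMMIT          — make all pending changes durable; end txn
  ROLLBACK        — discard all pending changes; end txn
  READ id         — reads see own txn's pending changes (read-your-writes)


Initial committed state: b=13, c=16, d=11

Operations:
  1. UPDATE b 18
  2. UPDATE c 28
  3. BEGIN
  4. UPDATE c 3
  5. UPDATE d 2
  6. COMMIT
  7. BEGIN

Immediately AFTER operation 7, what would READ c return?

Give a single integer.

Initial committed: {b=13, c=16, d=11}
Op 1: UPDATE b=18 (auto-commit; committed b=18)
Op 2: UPDATE c=28 (auto-commit; committed c=28)
Op 3: BEGIN: in_txn=True, pending={}
Op 4: UPDATE c=3 (pending; pending now {c=3})
Op 5: UPDATE d=2 (pending; pending now {c=3, d=2})
Op 6: COMMIT: merged ['c', 'd'] into committed; committed now {b=18, c=3, d=2}
Op 7: BEGIN: in_txn=True, pending={}
After op 7: visible(c) = 3 (pending={}, committed={b=18, c=3, d=2})

Answer: 3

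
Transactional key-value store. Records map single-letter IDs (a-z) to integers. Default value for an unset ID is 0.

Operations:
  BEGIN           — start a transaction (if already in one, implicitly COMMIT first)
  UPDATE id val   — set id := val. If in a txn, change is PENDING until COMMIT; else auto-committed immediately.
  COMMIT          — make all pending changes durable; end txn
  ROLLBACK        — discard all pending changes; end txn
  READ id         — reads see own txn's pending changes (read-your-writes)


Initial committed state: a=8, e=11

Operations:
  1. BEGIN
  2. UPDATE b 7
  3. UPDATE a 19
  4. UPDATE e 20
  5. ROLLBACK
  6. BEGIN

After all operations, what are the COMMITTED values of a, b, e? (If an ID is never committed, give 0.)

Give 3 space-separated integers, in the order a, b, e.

Initial committed: {a=8, e=11}
Op 1: BEGIN: in_txn=True, pending={}
Op 2: UPDATE b=7 (pending; pending now {b=7})
Op 3: UPDATE a=19 (pending; pending now {a=19, b=7})
Op 4: UPDATE e=20 (pending; pending now {a=19, b=7, e=20})
Op 5: ROLLBACK: discarded pending ['a', 'b', 'e']; in_txn=False
Op 6: BEGIN: in_txn=True, pending={}
Final committed: {a=8, e=11}

Answer: 8 0 11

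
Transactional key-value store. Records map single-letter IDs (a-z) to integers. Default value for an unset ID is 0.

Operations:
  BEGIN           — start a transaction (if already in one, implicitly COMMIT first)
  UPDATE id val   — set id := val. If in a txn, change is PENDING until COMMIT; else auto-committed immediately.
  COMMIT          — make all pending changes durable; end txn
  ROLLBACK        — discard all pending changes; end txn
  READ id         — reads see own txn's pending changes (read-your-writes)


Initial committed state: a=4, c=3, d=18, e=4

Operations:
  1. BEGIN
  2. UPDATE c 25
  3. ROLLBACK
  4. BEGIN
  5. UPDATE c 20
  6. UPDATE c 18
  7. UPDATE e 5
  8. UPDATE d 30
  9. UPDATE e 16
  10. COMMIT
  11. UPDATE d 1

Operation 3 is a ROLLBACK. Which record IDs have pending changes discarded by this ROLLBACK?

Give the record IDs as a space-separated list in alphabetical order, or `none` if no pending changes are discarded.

Initial committed: {a=4, c=3, d=18, e=4}
Op 1: BEGIN: in_txn=True, pending={}
Op 2: UPDATE c=25 (pending; pending now {c=25})
Op 3: ROLLBACK: discarded pending ['c']; in_txn=False
Op 4: BEGIN: in_txn=True, pending={}
Op 5: UPDATE c=20 (pending; pending now {c=20})
Op 6: UPDATE c=18 (pending; pending now {c=18})
Op 7: UPDATE e=5 (pending; pending now {c=18, e=5})
Op 8: UPDATE d=30 (pending; pending now {c=18, d=30, e=5})
Op 9: UPDATE e=16 (pending; pending now {c=18, d=30, e=16})
Op 10: COMMIT: merged ['c', 'd', 'e'] into committed; committed now {a=4, c=18, d=30, e=16}
Op 11: UPDATE d=1 (auto-commit; committed d=1)
ROLLBACK at op 3 discards: ['c']

Answer: c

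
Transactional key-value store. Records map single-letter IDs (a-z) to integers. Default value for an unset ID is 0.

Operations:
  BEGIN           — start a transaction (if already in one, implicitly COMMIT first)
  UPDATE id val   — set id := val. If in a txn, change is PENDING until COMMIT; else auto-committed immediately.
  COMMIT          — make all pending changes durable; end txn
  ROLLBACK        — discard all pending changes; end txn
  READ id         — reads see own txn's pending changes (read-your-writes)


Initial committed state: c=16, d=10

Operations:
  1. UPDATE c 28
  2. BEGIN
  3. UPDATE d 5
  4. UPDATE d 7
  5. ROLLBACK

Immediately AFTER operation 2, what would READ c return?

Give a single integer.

Initial committed: {c=16, d=10}
Op 1: UPDATE c=28 (auto-commit; committed c=28)
Op 2: BEGIN: in_txn=True, pending={}
After op 2: visible(c) = 28 (pending={}, committed={c=28, d=10})

Answer: 28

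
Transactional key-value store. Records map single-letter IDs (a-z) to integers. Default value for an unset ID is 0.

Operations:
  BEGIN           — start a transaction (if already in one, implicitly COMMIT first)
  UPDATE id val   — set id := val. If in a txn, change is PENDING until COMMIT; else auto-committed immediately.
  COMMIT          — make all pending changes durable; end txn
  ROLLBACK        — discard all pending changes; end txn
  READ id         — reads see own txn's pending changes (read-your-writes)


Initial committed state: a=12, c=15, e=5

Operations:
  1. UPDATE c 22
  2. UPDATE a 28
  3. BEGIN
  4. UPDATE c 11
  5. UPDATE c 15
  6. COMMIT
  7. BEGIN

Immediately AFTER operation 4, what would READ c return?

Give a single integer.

Initial committed: {a=12, c=15, e=5}
Op 1: UPDATE c=22 (auto-commit; committed c=22)
Op 2: UPDATE a=28 (auto-commit; committed a=28)
Op 3: BEGIN: in_txn=True, pending={}
Op 4: UPDATE c=11 (pending; pending now {c=11})
After op 4: visible(c) = 11 (pending={c=11}, committed={a=28, c=22, e=5})

Answer: 11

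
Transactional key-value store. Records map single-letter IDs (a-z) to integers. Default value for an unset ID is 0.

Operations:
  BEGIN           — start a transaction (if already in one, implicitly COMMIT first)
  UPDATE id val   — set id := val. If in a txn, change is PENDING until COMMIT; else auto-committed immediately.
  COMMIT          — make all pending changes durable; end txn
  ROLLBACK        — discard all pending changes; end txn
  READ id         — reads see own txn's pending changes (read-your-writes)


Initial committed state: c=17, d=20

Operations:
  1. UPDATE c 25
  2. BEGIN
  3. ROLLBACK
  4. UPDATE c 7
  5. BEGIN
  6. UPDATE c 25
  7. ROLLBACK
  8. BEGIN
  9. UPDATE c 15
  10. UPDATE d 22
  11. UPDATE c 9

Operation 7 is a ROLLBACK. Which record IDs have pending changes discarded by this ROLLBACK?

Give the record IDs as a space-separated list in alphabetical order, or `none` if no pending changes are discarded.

Initial committed: {c=17, d=20}
Op 1: UPDATE c=25 (auto-commit; committed c=25)
Op 2: BEGIN: in_txn=True, pending={}
Op 3: ROLLBACK: discarded pending []; in_txn=False
Op 4: UPDATE c=7 (auto-commit; committed c=7)
Op 5: BEGIN: in_txn=True, pending={}
Op 6: UPDATE c=25 (pending; pending now {c=25})
Op 7: ROLLBACK: discarded pending ['c']; in_txn=False
Op 8: BEGIN: in_txn=True, pending={}
Op 9: UPDATE c=15 (pending; pending now {c=15})
Op 10: UPDATE d=22 (pending; pending now {c=15, d=22})
Op 11: UPDATE c=9 (pending; pending now {c=9, d=22})
ROLLBACK at op 7 discards: ['c']

Answer: c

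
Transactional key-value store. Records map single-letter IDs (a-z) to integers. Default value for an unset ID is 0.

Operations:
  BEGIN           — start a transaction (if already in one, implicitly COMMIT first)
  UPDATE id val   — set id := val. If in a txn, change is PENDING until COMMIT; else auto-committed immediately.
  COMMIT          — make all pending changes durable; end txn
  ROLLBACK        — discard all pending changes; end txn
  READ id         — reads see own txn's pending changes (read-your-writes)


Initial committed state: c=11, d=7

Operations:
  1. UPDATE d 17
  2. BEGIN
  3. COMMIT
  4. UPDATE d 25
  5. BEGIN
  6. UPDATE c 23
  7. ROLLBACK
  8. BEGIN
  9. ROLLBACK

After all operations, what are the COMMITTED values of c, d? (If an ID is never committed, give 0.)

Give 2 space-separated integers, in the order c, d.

Answer: 11 25

Derivation:
Initial committed: {c=11, d=7}
Op 1: UPDATE d=17 (auto-commit; committed d=17)
Op 2: BEGIN: in_txn=True, pending={}
Op 3: COMMIT: merged [] into committed; committed now {c=11, d=17}
Op 4: UPDATE d=25 (auto-commit; committed d=25)
Op 5: BEGIN: in_txn=True, pending={}
Op 6: UPDATE c=23 (pending; pending now {c=23})
Op 7: ROLLBACK: discarded pending ['c']; in_txn=False
Op 8: BEGIN: in_txn=True, pending={}
Op 9: ROLLBACK: discarded pending []; in_txn=False
Final committed: {c=11, d=25}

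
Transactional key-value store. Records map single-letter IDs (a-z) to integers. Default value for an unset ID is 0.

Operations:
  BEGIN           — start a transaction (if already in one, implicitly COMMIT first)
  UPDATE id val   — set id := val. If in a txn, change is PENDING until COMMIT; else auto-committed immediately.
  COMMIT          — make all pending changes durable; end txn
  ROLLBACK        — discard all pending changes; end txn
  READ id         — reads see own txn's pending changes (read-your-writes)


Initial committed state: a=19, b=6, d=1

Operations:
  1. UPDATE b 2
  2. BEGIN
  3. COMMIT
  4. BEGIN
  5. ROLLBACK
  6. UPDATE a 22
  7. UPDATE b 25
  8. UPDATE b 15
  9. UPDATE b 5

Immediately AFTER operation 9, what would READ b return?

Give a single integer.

Initial committed: {a=19, b=6, d=1}
Op 1: UPDATE b=2 (auto-commit; committed b=2)
Op 2: BEGIN: in_txn=True, pending={}
Op 3: COMMIT: merged [] into committed; committed now {a=19, b=2, d=1}
Op 4: BEGIN: in_txn=True, pending={}
Op 5: ROLLBACK: discarded pending []; in_txn=False
Op 6: UPDATE a=22 (auto-commit; committed a=22)
Op 7: UPDATE b=25 (auto-commit; committed b=25)
Op 8: UPDATE b=15 (auto-commit; committed b=15)
Op 9: UPDATE b=5 (auto-commit; committed b=5)
After op 9: visible(b) = 5 (pending={}, committed={a=22, b=5, d=1})

Answer: 5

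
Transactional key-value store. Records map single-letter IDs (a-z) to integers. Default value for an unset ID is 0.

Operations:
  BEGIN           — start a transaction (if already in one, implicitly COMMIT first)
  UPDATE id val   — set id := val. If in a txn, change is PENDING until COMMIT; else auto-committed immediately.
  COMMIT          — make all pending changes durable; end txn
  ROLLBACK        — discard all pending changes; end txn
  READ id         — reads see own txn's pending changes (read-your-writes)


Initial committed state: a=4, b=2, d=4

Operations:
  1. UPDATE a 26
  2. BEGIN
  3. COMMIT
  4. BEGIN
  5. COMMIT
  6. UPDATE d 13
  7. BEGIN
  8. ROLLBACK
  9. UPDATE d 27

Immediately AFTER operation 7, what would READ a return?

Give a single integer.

Initial committed: {a=4, b=2, d=4}
Op 1: UPDATE a=26 (auto-commit; committed a=26)
Op 2: BEGIN: in_txn=True, pending={}
Op 3: COMMIT: merged [] into committed; committed now {a=26, b=2, d=4}
Op 4: BEGIN: in_txn=True, pending={}
Op 5: COMMIT: merged [] into committed; committed now {a=26, b=2, d=4}
Op 6: UPDATE d=13 (auto-commit; committed d=13)
Op 7: BEGIN: in_txn=True, pending={}
After op 7: visible(a) = 26 (pending={}, committed={a=26, b=2, d=13})

Answer: 26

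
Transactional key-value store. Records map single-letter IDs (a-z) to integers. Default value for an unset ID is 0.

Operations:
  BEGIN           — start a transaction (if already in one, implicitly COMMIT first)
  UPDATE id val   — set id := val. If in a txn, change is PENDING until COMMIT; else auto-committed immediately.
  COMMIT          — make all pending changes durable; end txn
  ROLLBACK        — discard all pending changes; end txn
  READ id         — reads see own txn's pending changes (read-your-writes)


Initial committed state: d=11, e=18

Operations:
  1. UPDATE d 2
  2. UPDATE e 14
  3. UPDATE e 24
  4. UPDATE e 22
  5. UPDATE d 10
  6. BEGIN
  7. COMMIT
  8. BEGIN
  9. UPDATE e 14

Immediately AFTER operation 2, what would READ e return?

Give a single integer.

Answer: 14

Derivation:
Initial committed: {d=11, e=18}
Op 1: UPDATE d=2 (auto-commit; committed d=2)
Op 2: UPDATE e=14 (auto-commit; committed e=14)
After op 2: visible(e) = 14 (pending={}, committed={d=2, e=14})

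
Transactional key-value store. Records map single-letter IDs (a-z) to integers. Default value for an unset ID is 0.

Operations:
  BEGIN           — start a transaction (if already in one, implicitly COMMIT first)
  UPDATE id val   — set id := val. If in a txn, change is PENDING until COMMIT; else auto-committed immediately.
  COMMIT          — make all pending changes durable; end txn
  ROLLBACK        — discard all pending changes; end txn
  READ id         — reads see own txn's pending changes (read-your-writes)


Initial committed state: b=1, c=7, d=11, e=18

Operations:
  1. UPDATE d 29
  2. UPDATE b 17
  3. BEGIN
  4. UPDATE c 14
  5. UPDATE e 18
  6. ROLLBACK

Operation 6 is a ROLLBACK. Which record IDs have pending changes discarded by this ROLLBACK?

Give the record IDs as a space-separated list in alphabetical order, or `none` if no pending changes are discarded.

Answer: c e

Derivation:
Initial committed: {b=1, c=7, d=11, e=18}
Op 1: UPDATE d=29 (auto-commit; committed d=29)
Op 2: UPDATE b=17 (auto-commit; committed b=17)
Op 3: BEGIN: in_txn=True, pending={}
Op 4: UPDATE c=14 (pending; pending now {c=14})
Op 5: UPDATE e=18 (pending; pending now {c=14, e=18})
Op 6: ROLLBACK: discarded pending ['c', 'e']; in_txn=False
ROLLBACK at op 6 discards: ['c', 'e']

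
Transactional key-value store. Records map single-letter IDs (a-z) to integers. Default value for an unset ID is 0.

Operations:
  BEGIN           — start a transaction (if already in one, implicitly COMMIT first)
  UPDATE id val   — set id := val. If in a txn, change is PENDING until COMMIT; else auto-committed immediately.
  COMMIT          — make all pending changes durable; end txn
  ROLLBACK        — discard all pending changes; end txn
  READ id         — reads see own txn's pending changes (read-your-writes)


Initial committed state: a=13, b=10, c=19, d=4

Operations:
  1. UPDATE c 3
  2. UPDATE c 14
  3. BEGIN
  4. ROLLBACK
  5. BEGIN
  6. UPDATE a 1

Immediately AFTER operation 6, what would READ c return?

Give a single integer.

Answer: 14

Derivation:
Initial committed: {a=13, b=10, c=19, d=4}
Op 1: UPDATE c=3 (auto-commit; committed c=3)
Op 2: UPDATE c=14 (auto-commit; committed c=14)
Op 3: BEGIN: in_txn=True, pending={}
Op 4: ROLLBACK: discarded pending []; in_txn=False
Op 5: BEGIN: in_txn=True, pending={}
Op 6: UPDATE a=1 (pending; pending now {a=1})
After op 6: visible(c) = 14 (pending={a=1}, committed={a=13, b=10, c=14, d=4})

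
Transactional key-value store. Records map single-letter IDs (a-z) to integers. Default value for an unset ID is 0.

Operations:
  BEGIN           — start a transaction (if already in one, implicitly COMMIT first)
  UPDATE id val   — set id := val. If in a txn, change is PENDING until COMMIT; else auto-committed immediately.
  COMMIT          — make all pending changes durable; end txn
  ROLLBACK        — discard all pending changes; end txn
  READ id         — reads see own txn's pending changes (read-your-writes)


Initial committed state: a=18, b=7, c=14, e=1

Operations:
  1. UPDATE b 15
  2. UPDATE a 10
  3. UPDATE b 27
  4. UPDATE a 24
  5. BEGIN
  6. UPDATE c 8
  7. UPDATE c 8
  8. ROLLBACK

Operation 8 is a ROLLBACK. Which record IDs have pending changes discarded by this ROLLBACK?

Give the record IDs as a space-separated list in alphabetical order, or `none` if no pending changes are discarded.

Answer: c

Derivation:
Initial committed: {a=18, b=7, c=14, e=1}
Op 1: UPDATE b=15 (auto-commit; committed b=15)
Op 2: UPDATE a=10 (auto-commit; committed a=10)
Op 3: UPDATE b=27 (auto-commit; committed b=27)
Op 4: UPDATE a=24 (auto-commit; committed a=24)
Op 5: BEGIN: in_txn=True, pending={}
Op 6: UPDATE c=8 (pending; pending now {c=8})
Op 7: UPDATE c=8 (pending; pending now {c=8})
Op 8: ROLLBACK: discarded pending ['c']; in_txn=False
ROLLBACK at op 8 discards: ['c']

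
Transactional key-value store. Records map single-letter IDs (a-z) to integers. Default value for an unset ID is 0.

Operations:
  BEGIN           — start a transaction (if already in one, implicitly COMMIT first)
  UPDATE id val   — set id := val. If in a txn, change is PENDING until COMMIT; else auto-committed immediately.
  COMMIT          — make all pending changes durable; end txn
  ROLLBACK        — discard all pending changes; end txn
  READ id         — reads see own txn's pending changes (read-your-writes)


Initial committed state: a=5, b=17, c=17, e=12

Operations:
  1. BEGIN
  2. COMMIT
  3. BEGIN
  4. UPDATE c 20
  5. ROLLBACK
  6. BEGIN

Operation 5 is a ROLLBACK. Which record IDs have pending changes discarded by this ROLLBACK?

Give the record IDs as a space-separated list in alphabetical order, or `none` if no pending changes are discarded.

Initial committed: {a=5, b=17, c=17, e=12}
Op 1: BEGIN: in_txn=True, pending={}
Op 2: COMMIT: merged [] into committed; committed now {a=5, b=17, c=17, e=12}
Op 3: BEGIN: in_txn=True, pending={}
Op 4: UPDATE c=20 (pending; pending now {c=20})
Op 5: ROLLBACK: discarded pending ['c']; in_txn=False
Op 6: BEGIN: in_txn=True, pending={}
ROLLBACK at op 5 discards: ['c']

Answer: c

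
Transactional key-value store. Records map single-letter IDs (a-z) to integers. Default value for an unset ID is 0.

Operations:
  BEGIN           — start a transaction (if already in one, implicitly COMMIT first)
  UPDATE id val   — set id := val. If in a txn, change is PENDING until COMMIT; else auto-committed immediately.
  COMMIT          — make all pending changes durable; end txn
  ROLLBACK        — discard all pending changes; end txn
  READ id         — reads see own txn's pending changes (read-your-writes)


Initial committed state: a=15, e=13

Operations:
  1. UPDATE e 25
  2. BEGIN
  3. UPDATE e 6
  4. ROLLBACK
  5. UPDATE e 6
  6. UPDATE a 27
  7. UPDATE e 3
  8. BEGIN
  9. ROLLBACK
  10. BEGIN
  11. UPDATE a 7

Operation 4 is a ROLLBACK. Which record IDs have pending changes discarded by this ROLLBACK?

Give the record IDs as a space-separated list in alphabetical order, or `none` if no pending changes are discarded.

Answer: e

Derivation:
Initial committed: {a=15, e=13}
Op 1: UPDATE e=25 (auto-commit; committed e=25)
Op 2: BEGIN: in_txn=True, pending={}
Op 3: UPDATE e=6 (pending; pending now {e=6})
Op 4: ROLLBACK: discarded pending ['e']; in_txn=False
Op 5: UPDATE e=6 (auto-commit; committed e=6)
Op 6: UPDATE a=27 (auto-commit; committed a=27)
Op 7: UPDATE e=3 (auto-commit; committed e=3)
Op 8: BEGIN: in_txn=True, pending={}
Op 9: ROLLBACK: discarded pending []; in_txn=False
Op 10: BEGIN: in_txn=True, pending={}
Op 11: UPDATE a=7 (pending; pending now {a=7})
ROLLBACK at op 4 discards: ['e']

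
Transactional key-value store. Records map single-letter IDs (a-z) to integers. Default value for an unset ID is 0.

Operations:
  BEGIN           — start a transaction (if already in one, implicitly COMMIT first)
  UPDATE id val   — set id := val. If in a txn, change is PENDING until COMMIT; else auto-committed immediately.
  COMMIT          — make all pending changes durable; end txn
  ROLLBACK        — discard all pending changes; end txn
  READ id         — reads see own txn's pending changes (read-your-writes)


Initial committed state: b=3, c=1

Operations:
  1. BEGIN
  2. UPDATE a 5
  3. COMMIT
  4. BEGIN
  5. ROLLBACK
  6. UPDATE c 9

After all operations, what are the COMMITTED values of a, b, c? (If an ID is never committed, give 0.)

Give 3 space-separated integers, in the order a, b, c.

Initial committed: {b=3, c=1}
Op 1: BEGIN: in_txn=True, pending={}
Op 2: UPDATE a=5 (pending; pending now {a=5})
Op 3: COMMIT: merged ['a'] into committed; committed now {a=5, b=3, c=1}
Op 4: BEGIN: in_txn=True, pending={}
Op 5: ROLLBACK: discarded pending []; in_txn=False
Op 6: UPDATE c=9 (auto-commit; committed c=9)
Final committed: {a=5, b=3, c=9}

Answer: 5 3 9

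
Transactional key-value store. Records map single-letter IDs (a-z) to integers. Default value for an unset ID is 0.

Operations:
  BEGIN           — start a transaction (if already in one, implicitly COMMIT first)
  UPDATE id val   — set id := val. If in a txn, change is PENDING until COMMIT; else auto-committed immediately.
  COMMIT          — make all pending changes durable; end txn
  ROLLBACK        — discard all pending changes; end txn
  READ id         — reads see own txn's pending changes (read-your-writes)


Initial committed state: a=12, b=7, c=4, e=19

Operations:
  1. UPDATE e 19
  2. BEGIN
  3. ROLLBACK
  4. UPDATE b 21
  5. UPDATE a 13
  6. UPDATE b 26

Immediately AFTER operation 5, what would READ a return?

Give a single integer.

Initial committed: {a=12, b=7, c=4, e=19}
Op 1: UPDATE e=19 (auto-commit; committed e=19)
Op 2: BEGIN: in_txn=True, pending={}
Op 3: ROLLBACK: discarded pending []; in_txn=False
Op 4: UPDATE b=21 (auto-commit; committed b=21)
Op 5: UPDATE a=13 (auto-commit; committed a=13)
After op 5: visible(a) = 13 (pending={}, committed={a=13, b=21, c=4, e=19})

Answer: 13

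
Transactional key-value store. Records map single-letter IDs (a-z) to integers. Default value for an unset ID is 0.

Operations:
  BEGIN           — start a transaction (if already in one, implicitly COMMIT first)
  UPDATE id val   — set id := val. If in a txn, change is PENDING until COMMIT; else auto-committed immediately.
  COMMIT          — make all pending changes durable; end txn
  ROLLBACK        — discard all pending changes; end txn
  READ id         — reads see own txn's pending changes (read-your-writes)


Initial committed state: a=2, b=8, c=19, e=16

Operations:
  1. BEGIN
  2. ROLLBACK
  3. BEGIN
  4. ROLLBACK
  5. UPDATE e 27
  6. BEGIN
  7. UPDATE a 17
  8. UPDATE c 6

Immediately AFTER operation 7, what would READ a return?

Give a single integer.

Initial committed: {a=2, b=8, c=19, e=16}
Op 1: BEGIN: in_txn=True, pending={}
Op 2: ROLLBACK: discarded pending []; in_txn=False
Op 3: BEGIN: in_txn=True, pending={}
Op 4: ROLLBACK: discarded pending []; in_txn=False
Op 5: UPDATE e=27 (auto-commit; committed e=27)
Op 6: BEGIN: in_txn=True, pending={}
Op 7: UPDATE a=17 (pending; pending now {a=17})
After op 7: visible(a) = 17 (pending={a=17}, committed={a=2, b=8, c=19, e=27})

Answer: 17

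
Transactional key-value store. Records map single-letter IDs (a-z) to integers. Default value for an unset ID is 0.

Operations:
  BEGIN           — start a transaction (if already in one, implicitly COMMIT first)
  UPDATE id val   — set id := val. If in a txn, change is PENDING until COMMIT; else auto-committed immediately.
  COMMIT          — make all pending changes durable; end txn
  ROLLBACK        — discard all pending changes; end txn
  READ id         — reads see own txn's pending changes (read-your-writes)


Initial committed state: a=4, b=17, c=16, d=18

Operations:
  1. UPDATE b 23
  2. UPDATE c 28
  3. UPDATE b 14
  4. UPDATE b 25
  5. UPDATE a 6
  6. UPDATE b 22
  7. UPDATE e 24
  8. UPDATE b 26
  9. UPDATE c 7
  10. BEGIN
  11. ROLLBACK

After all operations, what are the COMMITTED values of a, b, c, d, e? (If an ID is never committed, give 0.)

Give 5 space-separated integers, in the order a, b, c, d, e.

Initial committed: {a=4, b=17, c=16, d=18}
Op 1: UPDATE b=23 (auto-commit; committed b=23)
Op 2: UPDATE c=28 (auto-commit; committed c=28)
Op 3: UPDATE b=14 (auto-commit; committed b=14)
Op 4: UPDATE b=25 (auto-commit; committed b=25)
Op 5: UPDATE a=6 (auto-commit; committed a=6)
Op 6: UPDATE b=22 (auto-commit; committed b=22)
Op 7: UPDATE e=24 (auto-commit; committed e=24)
Op 8: UPDATE b=26 (auto-commit; committed b=26)
Op 9: UPDATE c=7 (auto-commit; committed c=7)
Op 10: BEGIN: in_txn=True, pending={}
Op 11: ROLLBACK: discarded pending []; in_txn=False
Final committed: {a=6, b=26, c=7, d=18, e=24}

Answer: 6 26 7 18 24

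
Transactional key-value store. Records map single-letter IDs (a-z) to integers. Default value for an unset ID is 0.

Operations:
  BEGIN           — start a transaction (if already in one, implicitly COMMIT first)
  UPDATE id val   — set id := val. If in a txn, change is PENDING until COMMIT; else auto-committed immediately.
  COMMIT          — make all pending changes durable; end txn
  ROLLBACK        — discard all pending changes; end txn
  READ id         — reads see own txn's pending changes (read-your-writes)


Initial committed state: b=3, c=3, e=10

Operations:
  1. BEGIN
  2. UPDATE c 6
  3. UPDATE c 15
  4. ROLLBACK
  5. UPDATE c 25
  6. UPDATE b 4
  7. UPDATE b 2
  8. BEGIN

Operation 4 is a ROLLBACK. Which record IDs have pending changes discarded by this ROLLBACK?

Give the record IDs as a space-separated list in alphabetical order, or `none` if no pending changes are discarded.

Initial committed: {b=3, c=3, e=10}
Op 1: BEGIN: in_txn=True, pending={}
Op 2: UPDATE c=6 (pending; pending now {c=6})
Op 3: UPDATE c=15 (pending; pending now {c=15})
Op 4: ROLLBACK: discarded pending ['c']; in_txn=False
Op 5: UPDATE c=25 (auto-commit; committed c=25)
Op 6: UPDATE b=4 (auto-commit; committed b=4)
Op 7: UPDATE b=2 (auto-commit; committed b=2)
Op 8: BEGIN: in_txn=True, pending={}
ROLLBACK at op 4 discards: ['c']

Answer: c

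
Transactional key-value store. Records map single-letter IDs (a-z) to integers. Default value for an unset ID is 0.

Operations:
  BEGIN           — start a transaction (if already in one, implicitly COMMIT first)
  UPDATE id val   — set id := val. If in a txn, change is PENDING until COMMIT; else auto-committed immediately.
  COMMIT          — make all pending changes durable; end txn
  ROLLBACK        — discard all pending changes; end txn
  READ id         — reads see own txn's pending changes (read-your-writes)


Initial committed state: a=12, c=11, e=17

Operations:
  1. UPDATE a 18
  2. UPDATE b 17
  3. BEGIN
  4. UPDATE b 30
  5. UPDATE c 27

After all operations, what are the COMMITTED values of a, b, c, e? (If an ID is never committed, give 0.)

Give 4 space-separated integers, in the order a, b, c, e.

Answer: 18 17 11 17

Derivation:
Initial committed: {a=12, c=11, e=17}
Op 1: UPDATE a=18 (auto-commit; committed a=18)
Op 2: UPDATE b=17 (auto-commit; committed b=17)
Op 3: BEGIN: in_txn=True, pending={}
Op 4: UPDATE b=30 (pending; pending now {b=30})
Op 5: UPDATE c=27 (pending; pending now {b=30, c=27})
Final committed: {a=18, b=17, c=11, e=17}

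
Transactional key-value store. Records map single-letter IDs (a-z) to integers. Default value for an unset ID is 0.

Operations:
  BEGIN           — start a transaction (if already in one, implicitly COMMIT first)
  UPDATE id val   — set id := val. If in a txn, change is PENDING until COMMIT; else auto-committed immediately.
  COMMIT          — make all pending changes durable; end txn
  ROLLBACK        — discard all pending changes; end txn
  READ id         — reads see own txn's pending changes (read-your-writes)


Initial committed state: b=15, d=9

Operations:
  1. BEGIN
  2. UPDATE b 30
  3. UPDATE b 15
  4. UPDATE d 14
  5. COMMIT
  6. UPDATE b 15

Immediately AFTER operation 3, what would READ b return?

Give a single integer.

Initial committed: {b=15, d=9}
Op 1: BEGIN: in_txn=True, pending={}
Op 2: UPDATE b=30 (pending; pending now {b=30})
Op 3: UPDATE b=15 (pending; pending now {b=15})
After op 3: visible(b) = 15 (pending={b=15}, committed={b=15, d=9})

Answer: 15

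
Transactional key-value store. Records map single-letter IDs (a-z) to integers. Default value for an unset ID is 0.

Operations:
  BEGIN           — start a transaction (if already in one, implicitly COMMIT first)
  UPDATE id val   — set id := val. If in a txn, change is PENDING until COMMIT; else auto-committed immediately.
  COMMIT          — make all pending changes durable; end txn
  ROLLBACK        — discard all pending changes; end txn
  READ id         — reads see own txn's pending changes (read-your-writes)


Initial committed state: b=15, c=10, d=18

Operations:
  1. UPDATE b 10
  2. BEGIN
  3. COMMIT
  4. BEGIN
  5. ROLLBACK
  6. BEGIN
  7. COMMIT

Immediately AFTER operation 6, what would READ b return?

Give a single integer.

Initial committed: {b=15, c=10, d=18}
Op 1: UPDATE b=10 (auto-commit; committed b=10)
Op 2: BEGIN: in_txn=True, pending={}
Op 3: COMMIT: merged [] into committed; committed now {b=10, c=10, d=18}
Op 4: BEGIN: in_txn=True, pending={}
Op 5: ROLLBACK: discarded pending []; in_txn=False
Op 6: BEGIN: in_txn=True, pending={}
After op 6: visible(b) = 10 (pending={}, committed={b=10, c=10, d=18})

Answer: 10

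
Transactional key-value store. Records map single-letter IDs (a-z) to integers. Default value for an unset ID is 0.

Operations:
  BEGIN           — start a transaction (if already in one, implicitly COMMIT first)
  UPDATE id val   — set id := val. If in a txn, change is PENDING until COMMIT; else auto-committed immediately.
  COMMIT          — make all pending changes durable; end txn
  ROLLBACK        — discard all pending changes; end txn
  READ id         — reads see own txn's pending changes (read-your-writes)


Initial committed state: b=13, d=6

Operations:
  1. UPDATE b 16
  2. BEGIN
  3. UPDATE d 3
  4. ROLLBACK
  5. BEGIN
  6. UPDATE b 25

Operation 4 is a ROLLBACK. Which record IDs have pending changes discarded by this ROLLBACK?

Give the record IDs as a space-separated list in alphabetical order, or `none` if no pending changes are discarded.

Initial committed: {b=13, d=6}
Op 1: UPDATE b=16 (auto-commit; committed b=16)
Op 2: BEGIN: in_txn=True, pending={}
Op 3: UPDATE d=3 (pending; pending now {d=3})
Op 4: ROLLBACK: discarded pending ['d']; in_txn=False
Op 5: BEGIN: in_txn=True, pending={}
Op 6: UPDATE b=25 (pending; pending now {b=25})
ROLLBACK at op 4 discards: ['d']

Answer: d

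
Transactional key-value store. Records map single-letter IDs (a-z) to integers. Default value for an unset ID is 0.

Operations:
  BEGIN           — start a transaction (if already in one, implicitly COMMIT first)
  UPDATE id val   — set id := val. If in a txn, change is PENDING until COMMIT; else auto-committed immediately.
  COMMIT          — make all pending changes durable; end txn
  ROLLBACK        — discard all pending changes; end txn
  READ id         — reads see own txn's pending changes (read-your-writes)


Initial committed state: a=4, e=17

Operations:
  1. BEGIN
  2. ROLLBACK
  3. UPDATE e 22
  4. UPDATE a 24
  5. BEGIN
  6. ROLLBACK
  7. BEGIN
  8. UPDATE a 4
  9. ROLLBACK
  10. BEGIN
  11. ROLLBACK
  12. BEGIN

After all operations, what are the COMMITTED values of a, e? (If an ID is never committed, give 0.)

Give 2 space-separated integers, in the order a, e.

Answer: 24 22

Derivation:
Initial committed: {a=4, e=17}
Op 1: BEGIN: in_txn=True, pending={}
Op 2: ROLLBACK: discarded pending []; in_txn=False
Op 3: UPDATE e=22 (auto-commit; committed e=22)
Op 4: UPDATE a=24 (auto-commit; committed a=24)
Op 5: BEGIN: in_txn=True, pending={}
Op 6: ROLLBACK: discarded pending []; in_txn=False
Op 7: BEGIN: in_txn=True, pending={}
Op 8: UPDATE a=4 (pending; pending now {a=4})
Op 9: ROLLBACK: discarded pending ['a']; in_txn=False
Op 10: BEGIN: in_txn=True, pending={}
Op 11: ROLLBACK: discarded pending []; in_txn=False
Op 12: BEGIN: in_txn=True, pending={}
Final committed: {a=24, e=22}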